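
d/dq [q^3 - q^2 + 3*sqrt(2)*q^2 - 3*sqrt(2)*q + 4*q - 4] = 3*q^2 - 2*q + 6*sqrt(2)*q - 3*sqrt(2) + 4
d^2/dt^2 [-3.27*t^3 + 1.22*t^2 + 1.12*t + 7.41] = 2.44 - 19.62*t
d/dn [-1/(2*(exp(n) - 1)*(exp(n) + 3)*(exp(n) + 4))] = ((exp(n) - 1)*(exp(n) + 3) + (exp(n) - 1)*(exp(n) + 4) + (exp(n) + 3)*(exp(n) + 4))/(8*(exp(n) + 3)^2*(exp(n) + 4)^2*sinh(n/2)^2)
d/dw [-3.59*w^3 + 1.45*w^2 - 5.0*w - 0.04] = -10.77*w^2 + 2.9*w - 5.0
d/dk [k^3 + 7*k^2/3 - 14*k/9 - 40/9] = 3*k^2 + 14*k/3 - 14/9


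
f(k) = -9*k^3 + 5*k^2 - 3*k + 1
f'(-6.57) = -1234.15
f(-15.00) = 31546.00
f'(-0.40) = -11.32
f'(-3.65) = -399.21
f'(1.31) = -36.23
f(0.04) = 0.89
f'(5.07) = -646.33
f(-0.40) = 3.58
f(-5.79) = 1932.93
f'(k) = -27*k^2 + 10*k - 3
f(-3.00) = 298.00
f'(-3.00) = -276.00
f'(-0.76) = -26.20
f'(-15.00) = -6228.00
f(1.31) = -14.58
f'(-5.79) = -966.05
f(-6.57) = 2788.88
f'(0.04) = -2.64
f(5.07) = -1058.60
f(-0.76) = 10.12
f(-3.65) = 516.21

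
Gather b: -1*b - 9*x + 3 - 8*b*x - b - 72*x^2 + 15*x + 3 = b*(-8*x - 2) - 72*x^2 + 6*x + 6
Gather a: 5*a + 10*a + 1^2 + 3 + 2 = 15*a + 6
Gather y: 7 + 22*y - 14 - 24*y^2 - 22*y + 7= -24*y^2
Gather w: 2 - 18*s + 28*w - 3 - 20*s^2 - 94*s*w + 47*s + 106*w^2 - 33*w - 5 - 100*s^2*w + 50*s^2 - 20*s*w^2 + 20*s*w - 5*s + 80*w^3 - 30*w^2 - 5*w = 30*s^2 + 24*s + 80*w^3 + w^2*(76 - 20*s) + w*(-100*s^2 - 74*s - 10) - 6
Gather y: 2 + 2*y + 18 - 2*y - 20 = 0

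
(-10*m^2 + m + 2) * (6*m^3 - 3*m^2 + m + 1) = -60*m^5 + 36*m^4 - m^3 - 15*m^2 + 3*m + 2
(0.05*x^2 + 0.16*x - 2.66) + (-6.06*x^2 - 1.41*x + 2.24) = -6.01*x^2 - 1.25*x - 0.42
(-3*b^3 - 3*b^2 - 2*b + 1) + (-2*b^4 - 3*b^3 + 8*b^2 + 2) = -2*b^4 - 6*b^3 + 5*b^2 - 2*b + 3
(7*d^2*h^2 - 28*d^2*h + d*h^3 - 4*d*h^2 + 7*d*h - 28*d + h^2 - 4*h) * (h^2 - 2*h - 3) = 7*d^2*h^4 - 42*d^2*h^3 + 35*d^2*h^2 + 84*d^2*h + d*h^5 - 6*d*h^4 + 12*d*h^3 - 30*d*h^2 + 35*d*h + 84*d + h^4 - 6*h^3 + 5*h^2 + 12*h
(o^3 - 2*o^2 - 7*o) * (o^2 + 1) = o^5 - 2*o^4 - 6*o^3 - 2*o^2 - 7*o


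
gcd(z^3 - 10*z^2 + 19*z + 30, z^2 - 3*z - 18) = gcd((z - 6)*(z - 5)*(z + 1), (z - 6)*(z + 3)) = z - 6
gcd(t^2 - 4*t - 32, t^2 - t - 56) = t - 8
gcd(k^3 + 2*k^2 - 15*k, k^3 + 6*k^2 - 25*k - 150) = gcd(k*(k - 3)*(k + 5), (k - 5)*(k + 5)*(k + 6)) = k + 5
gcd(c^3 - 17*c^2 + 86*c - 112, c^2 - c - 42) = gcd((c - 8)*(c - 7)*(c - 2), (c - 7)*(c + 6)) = c - 7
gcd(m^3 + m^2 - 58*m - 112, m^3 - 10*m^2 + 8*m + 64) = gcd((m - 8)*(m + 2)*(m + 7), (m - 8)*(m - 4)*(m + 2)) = m^2 - 6*m - 16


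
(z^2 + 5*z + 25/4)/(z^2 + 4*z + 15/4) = (2*z + 5)/(2*z + 3)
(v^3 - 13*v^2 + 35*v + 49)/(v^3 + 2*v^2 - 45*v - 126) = (v^2 - 6*v - 7)/(v^2 + 9*v + 18)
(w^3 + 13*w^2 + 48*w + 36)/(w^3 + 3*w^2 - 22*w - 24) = (w + 6)/(w - 4)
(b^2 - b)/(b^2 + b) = (b - 1)/(b + 1)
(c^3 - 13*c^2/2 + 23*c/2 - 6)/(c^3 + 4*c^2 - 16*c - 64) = (2*c^2 - 5*c + 3)/(2*(c^2 + 8*c + 16))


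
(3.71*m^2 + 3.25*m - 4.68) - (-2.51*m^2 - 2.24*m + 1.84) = 6.22*m^2 + 5.49*m - 6.52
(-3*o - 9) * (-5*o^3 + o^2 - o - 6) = 15*o^4 + 42*o^3 - 6*o^2 + 27*o + 54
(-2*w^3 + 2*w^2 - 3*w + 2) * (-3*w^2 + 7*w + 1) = 6*w^5 - 20*w^4 + 21*w^3 - 25*w^2 + 11*w + 2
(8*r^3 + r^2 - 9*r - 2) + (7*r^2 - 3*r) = 8*r^3 + 8*r^2 - 12*r - 2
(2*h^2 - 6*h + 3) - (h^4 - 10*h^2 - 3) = -h^4 + 12*h^2 - 6*h + 6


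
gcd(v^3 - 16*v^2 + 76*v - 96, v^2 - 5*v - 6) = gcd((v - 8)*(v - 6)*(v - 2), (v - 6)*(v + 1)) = v - 6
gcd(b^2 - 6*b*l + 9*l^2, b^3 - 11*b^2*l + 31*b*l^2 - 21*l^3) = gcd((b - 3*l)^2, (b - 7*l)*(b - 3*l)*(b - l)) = b - 3*l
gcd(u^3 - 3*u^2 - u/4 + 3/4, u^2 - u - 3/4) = u + 1/2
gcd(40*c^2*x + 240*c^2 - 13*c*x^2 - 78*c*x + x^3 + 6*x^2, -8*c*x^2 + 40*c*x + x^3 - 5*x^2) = -8*c + x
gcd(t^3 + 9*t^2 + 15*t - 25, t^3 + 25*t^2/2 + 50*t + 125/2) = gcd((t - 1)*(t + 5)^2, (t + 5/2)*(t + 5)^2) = t^2 + 10*t + 25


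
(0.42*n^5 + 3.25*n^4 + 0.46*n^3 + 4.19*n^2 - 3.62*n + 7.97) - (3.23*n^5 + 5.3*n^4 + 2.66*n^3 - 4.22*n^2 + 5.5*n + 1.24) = -2.81*n^5 - 2.05*n^4 - 2.2*n^3 + 8.41*n^2 - 9.12*n + 6.73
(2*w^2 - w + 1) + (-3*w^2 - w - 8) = -w^2 - 2*w - 7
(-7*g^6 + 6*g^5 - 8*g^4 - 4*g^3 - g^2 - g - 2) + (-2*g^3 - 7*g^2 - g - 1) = -7*g^6 + 6*g^5 - 8*g^4 - 6*g^3 - 8*g^2 - 2*g - 3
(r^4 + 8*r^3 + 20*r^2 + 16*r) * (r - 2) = r^5 + 6*r^4 + 4*r^3 - 24*r^2 - 32*r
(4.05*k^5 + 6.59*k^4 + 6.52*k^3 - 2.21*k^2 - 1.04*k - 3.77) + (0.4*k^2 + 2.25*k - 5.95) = 4.05*k^5 + 6.59*k^4 + 6.52*k^3 - 1.81*k^2 + 1.21*k - 9.72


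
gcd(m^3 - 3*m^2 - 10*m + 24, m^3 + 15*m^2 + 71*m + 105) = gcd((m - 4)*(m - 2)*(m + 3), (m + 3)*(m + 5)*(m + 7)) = m + 3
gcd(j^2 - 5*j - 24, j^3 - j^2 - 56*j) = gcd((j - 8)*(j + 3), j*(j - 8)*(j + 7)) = j - 8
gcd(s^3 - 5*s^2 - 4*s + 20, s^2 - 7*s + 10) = s^2 - 7*s + 10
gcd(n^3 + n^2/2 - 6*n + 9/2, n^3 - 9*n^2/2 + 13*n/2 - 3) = n^2 - 5*n/2 + 3/2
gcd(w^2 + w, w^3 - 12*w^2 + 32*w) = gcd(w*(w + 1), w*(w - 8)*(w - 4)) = w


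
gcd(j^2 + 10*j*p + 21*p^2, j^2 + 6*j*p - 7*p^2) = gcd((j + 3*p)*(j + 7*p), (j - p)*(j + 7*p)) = j + 7*p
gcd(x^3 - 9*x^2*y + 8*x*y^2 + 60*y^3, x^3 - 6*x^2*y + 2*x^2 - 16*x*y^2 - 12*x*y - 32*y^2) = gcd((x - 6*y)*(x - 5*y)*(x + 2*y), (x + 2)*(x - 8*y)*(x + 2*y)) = x + 2*y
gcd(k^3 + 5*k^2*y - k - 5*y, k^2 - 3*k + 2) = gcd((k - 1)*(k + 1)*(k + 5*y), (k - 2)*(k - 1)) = k - 1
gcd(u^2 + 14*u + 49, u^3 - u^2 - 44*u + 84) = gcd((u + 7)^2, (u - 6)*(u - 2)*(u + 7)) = u + 7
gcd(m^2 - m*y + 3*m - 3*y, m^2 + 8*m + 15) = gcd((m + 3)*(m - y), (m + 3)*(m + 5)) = m + 3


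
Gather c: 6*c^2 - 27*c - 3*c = 6*c^2 - 30*c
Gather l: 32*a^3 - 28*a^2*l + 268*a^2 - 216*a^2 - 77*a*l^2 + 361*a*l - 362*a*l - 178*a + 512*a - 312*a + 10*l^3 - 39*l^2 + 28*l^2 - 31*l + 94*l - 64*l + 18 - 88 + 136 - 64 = 32*a^3 + 52*a^2 + 22*a + 10*l^3 + l^2*(-77*a - 11) + l*(-28*a^2 - a - 1) + 2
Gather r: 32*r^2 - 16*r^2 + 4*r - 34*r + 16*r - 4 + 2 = 16*r^2 - 14*r - 2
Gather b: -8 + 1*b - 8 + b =2*b - 16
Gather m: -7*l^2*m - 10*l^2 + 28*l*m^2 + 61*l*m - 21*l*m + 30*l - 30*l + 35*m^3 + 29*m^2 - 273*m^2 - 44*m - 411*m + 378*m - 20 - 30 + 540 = -10*l^2 + 35*m^3 + m^2*(28*l - 244) + m*(-7*l^2 + 40*l - 77) + 490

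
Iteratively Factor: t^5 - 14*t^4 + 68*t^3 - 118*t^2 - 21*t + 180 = (t - 5)*(t^4 - 9*t^3 + 23*t^2 - 3*t - 36) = (t - 5)*(t - 3)*(t^3 - 6*t^2 + 5*t + 12) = (t - 5)*(t - 3)*(t + 1)*(t^2 - 7*t + 12) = (t - 5)*(t - 3)^2*(t + 1)*(t - 4)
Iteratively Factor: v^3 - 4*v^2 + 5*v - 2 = (v - 2)*(v^2 - 2*v + 1) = (v - 2)*(v - 1)*(v - 1)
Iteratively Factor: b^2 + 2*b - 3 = (b - 1)*(b + 3)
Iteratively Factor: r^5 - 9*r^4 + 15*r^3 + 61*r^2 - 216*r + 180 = (r - 5)*(r^4 - 4*r^3 - 5*r^2 + 36*r - 36) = (r - 5)*(r - 2)*(r^3 - 2*r^2 - 9*r + 18) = (r - 5)*(r - 2)^2*(r^2 - 9) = (r - 5)*(r - 3)*(r - 2)^2*(r + 3)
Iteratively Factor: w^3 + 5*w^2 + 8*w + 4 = (w + 1)*(w^2 + 4*w + 4) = (w + 1)*(w + 2)*(w + 2)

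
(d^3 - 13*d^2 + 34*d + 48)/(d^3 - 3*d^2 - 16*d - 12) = (d - 8)/(d + 2)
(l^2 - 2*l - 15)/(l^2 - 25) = (l + 3)/(l + 5)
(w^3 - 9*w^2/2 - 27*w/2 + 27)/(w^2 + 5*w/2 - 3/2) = (2*w^2 - 15*w + 18)/(2*w - 1)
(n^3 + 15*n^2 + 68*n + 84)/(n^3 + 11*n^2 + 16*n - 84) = (n + 2)/(n - 2)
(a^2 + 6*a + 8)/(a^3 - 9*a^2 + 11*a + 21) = (a^2 + 6*a + 8)/(a^3 - 9*a^2 + 11*a + 21)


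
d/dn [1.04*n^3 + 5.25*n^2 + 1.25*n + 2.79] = 3.12*n^2 + 10.5*n + 1.25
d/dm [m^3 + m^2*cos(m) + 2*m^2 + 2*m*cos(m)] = -m^2*sin(m) + 3*m^2 + 2*sqrt(2)*m*cos(m + pi/4) + 4*m + 2*cos(m)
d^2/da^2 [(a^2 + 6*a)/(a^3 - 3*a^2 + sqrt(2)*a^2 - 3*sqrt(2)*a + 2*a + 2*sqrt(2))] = 2*(a*(a + 6)*(3*a^2 - 6*a + 2*sqrt(2)*a - 3*sqrt(2) + 2)^2 - (a*(a + 6)*(3*a - 3 + sqrt(2)) + 2*(a + 3)*(3*a^2 - 6*a + 2*sqrt(2)*a - 3*sqrt(2) + 2))*(a^3 - 3*a^2 + sqrt(2)*a^2 - 3*sqrt(2)*a + 2*a + 2*sqrt(2)) + (a^3 - 3*a^2 + sqrt(2)*a^2 - 3*sqrt(2)*a + 2*a + 2*sqrt(2))^2)/(a^3 - 3*a^2 + sqrt(2)*a^2 - 3*sqrt(2)*a + 2*a + 2*sqrt(2))^3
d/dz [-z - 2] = -1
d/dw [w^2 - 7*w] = 2*w - 7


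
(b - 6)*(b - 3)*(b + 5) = b^3 - 4*b^2 - 27*b + 90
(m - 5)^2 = m^2 - 10*m + 25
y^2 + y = y*(y + 1)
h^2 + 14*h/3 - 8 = (h - 4/3)*(h + 6)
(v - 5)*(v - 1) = v^2 - 6*v + 5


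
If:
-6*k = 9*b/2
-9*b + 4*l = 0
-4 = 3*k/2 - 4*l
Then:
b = 32/81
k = -8/27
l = 8/9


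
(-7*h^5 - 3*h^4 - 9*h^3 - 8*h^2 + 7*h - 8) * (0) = 0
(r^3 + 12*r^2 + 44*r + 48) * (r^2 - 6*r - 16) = r^5 + 6*r^4 - 44*r^3 - 408*r^2 - 992*r - 768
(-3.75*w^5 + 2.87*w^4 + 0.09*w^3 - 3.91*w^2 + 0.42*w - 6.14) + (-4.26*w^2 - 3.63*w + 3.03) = -3.75*w^5 + 2.87*w^4 + 0.09*w^3 - 8.17*w^2 - 3.21*w - 3.11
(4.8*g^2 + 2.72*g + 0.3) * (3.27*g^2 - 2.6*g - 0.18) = 15.696*g^4 - 3.5856*g^3 - 6.955*g^2 - 1.2696*g - 0.054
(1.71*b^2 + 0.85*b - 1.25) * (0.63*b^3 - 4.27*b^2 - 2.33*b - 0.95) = 1.0773*b^5 - 6.7662*b^4 - 8.4013*b^3 + 1.7325*b^2 + 2.105*b + 1.1875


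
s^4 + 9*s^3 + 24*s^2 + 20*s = s*(s + 2)^2*(s + 5)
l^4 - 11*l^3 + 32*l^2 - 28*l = l*(l - 7)*(l - 2)^2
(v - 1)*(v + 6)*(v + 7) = v^3 + 12*v^2 + 29*v - 42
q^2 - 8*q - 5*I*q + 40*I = (q - 8)*(q - 5*I)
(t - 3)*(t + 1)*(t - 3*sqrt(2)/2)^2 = t^4 - 3*sqrt(2)*t^3 - 2*t^3 + 3*t^2/2 + 6*sqrt(2)*t^2 - 9*t + 9*sqrt(2)*t - 27/2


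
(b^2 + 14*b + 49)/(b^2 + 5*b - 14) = (b + 7)/(b - 2)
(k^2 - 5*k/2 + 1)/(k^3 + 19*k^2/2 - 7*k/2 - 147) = (2*k^2 - 5*k + 2)/(2*k^3 + 19*k^2 - 7*k - 294)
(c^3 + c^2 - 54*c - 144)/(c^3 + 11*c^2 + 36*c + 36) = (c - 8)/(c + 2)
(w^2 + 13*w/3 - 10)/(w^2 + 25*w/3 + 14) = (3*w - 5)/(3*w + 7)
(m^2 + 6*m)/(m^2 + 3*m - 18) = m/(m - 3)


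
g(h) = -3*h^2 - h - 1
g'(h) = -6*h - 1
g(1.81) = -12.64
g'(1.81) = -11.86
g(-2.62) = -18.97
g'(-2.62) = 14.72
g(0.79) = -3.66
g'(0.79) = -5.74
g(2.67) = -25.06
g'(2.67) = -17.02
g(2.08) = -16.06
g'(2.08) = -13.48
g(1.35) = -7.82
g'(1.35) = -9.10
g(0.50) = -2.25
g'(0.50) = -4.00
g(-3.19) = -28.34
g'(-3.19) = 18.14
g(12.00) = -445.00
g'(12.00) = -73.00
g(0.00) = -1.00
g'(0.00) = -1.00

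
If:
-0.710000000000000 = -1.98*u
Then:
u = 0.36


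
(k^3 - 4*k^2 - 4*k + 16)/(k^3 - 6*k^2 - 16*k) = (k^2 - 6*k + 8)/(k*(k - 8))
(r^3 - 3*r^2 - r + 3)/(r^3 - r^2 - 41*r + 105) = (r^2 - 1)/(r^2 + 2*r - 35)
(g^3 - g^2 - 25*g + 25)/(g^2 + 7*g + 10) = (g^2 - 6*g + 5)/(g + 2)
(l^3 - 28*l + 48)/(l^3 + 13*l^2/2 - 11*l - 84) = 2*(l^2 - 6*l + 8)/(2*l^2 + l - 28)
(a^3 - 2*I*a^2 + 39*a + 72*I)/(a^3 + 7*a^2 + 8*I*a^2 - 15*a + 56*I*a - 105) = (a^2 - 5*I*a + 24)/(a^2 + a*(7 + 5*I) + 35*I)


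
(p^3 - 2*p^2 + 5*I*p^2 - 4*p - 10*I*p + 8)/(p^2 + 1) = (p^2 + p*(-2 + 4*I) - 8*I)/(p - I)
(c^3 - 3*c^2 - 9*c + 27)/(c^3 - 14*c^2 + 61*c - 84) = (c^2 - 9)/(c^2 - 11*c + 28)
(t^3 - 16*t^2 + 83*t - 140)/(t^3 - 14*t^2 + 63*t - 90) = (t^2 - 11*t + 28)/(t^2 - 9*t + 18)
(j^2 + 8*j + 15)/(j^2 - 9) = (j + 5)/(j - 3)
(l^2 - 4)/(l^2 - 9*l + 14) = (l + 2)/(l - 7)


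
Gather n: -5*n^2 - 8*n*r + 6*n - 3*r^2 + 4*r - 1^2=-5*n^2 + n*(6 - 8*r) - 3*r^2 + 4*r - 1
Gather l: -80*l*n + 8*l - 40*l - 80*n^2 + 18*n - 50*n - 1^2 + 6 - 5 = l*(-80*n - 32) - 80*n^2 - 32*n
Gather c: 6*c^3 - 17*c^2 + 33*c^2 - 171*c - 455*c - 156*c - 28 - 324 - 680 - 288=6*c^3 + 16*c^2 - 782*c - 1320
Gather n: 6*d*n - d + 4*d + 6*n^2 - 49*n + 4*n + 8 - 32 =3*d + 6*n^2 + n*(6*d - 45) - 24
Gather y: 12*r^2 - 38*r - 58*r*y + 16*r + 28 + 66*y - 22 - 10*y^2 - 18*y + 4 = 12*r^2 - 22*r - 10*y^2 + y*(48 - 58*r) + 10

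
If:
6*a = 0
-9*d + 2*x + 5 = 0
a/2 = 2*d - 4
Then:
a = 0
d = 2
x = 13/2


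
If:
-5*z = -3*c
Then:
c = 5*z/3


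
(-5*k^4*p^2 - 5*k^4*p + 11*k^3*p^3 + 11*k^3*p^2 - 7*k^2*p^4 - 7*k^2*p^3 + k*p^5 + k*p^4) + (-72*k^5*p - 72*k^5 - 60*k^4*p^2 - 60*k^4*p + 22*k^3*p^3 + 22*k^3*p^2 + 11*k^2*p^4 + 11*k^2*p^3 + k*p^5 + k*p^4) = -72*k^5*p - 72*k^5 - 65*k^4*p^2 - 65*k^4*p + 33*k^3*p^3 + 33*k^3*p^2 + 4*k^2*p^4 + 4*k^2*p^3 + 2*k*p^5 + 2*k*p^4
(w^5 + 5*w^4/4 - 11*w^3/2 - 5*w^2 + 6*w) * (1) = w^5 + 5*w^4/4 - 11*w^3/2 - 5*w^2 + 6*w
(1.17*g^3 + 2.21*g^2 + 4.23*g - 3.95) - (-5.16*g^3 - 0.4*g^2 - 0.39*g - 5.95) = 6.33*g^3 + 2.61*g^2 + 4.62*g + 2.0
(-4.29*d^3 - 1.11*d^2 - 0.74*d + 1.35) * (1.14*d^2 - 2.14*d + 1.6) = -4.8906*d^5 + 7.9152*d^4 - 5.3322*d^3 + 1.3466*d^2 - 4.073*d + 2.16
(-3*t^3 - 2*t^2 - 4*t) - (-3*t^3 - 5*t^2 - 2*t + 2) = 3*t^2 - 2*t - 2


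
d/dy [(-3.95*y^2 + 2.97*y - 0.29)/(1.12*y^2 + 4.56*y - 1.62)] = (-21.3384*y^2 + 13.4476*y - 3.489)/(1.2544*y^4 + 10.2144*y^3 + 17.1648*y^2 - 14.7744*y + 2.6244)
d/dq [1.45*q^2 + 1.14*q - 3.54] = 2.9*q + 1.14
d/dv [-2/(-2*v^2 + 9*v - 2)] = 2*(9 - 4*v)/(2*v^2 - 9*v + 2)^2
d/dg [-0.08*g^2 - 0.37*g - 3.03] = -0.16*g - 0.37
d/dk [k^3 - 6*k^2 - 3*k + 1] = 3*k^2 - 12*k - 3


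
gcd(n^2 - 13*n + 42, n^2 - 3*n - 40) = 1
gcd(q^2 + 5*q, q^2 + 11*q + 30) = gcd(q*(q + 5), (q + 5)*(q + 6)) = q + 5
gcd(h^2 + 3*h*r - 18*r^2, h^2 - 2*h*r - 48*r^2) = h + 6*r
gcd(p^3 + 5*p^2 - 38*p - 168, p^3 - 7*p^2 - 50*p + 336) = p^2 + p - 42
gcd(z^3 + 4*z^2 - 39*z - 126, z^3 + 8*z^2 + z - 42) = z^2 + 10*z + 21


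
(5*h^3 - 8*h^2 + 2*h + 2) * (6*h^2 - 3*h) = 30*h^5 - 63*h^4 + 36*h^3 + 6*h^2 - 6*h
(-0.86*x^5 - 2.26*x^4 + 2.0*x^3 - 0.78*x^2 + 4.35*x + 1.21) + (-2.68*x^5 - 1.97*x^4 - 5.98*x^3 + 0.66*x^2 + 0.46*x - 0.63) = -3.54*x^5 - 4.23*x^4 - 3.98*x^3 - 0.12*x^2 + 4.81*x + 0.58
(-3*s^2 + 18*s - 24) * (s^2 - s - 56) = -3*s^4 + 21*s^3 + 126*s^2 - 984*s + 1344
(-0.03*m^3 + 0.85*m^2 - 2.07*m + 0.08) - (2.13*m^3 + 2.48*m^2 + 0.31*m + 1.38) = -2.16*m^3 - 1.63*m^2 - 2.38*m - 1.3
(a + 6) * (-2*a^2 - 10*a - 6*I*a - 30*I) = -2*a^3 - 22*a^2 - 6*I*a^2 - 60*a - 66*I*a - 180*I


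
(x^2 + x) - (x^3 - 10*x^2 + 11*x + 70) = -x^3 + 11*x^2 - 10*x - 70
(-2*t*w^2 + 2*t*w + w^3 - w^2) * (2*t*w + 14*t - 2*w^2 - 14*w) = -4*t^2*w^3 - 24*t^2*w^2 + 28*t^2*w + 6*t*w^4 + 36*t*w^3 - 42*t*w^2 - 2*w^5 - 12*w^4 + 14*w^3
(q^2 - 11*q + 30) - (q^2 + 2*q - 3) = 33 - 13*q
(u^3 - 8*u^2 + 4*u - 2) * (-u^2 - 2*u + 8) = -u^5 + 6*u^4 + 20*u^3 - 70*u^2 + 36*u - 16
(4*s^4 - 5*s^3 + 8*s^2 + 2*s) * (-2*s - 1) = -8*s^5 + 6*s^4 - 11*s^3 - 12*s^2 - 2*s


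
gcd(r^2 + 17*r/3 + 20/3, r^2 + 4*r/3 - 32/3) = r + 4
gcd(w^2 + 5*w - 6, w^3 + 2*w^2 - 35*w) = 1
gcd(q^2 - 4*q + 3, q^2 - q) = q - 1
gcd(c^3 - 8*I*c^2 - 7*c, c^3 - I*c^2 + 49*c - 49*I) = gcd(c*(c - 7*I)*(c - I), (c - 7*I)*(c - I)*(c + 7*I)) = c^2 - 8*I*c - 7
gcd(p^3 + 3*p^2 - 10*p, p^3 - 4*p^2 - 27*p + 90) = p + 5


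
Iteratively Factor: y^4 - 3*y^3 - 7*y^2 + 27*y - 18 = (y + 3)*(y^3 - 6*y^2 + 11*y - 6) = (y - 2)*(y + 3)*(y^2 - 4*y + 3) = (y - 3)*(y - 2)*(y + 3)*(y - 1)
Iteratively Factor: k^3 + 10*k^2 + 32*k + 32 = (k + 4)*(k^2 + 6*k + 8) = (k + 4)^2*(k + 2)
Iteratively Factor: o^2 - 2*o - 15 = (o + 3)*(o - 5)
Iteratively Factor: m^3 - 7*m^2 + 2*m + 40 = (m - 4)*(m^2 - 3*m - 10) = (m - 4)*(m + 2)*(m - 5)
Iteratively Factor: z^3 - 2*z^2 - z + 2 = (z - 1)*(z^2 - z - 2) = (z - 1)*(z + 1)*(z - 2)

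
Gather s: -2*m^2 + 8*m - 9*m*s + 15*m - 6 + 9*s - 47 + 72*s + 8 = -2*m^2 + 23*m + s*(81 - 9*m) - 45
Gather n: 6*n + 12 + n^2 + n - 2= n^2 + 7*n + 10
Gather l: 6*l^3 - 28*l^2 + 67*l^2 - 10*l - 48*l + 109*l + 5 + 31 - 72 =6*l^3 + 39*l^2 + 51*l - 36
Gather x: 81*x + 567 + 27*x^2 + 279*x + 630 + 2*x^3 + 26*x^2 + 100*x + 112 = 2*x^3 + 53*x^2 + 460*x + 1309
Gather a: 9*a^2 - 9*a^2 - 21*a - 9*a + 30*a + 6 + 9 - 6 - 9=0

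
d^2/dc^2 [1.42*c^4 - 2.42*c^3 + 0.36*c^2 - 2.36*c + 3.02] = 17.04*c^2 - 14.52*c + 0.72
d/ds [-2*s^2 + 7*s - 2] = 7 - 4*s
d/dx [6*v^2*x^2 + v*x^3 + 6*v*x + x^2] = 12*v^2*x + 3*v*x^2 + 6*v + 2*x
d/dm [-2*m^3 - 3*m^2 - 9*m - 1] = -6*m^2 - 6*m - 9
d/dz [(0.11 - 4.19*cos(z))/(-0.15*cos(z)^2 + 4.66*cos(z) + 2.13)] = (0.6285*cos(z)^2 - 0.0330000000000013*cos(z) + 9.4373)*sin(z)/(0.0225*cos(z)^4 - 1.398*cos(z)^3 + 21.0766*cos(z)^2 + 19.8516*cos(z) + 4.5369)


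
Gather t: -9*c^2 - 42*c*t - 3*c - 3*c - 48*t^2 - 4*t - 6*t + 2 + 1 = -9*c^2 - 6*c - 48*t^2 + t*(-42*c - 10) + 3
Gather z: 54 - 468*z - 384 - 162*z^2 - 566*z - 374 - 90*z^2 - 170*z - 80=-252*z^2 - 1204*z - 784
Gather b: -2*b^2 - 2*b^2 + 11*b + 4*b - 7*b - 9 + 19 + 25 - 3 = -4*b^2 + 8*b + 32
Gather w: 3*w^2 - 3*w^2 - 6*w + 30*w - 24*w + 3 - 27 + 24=0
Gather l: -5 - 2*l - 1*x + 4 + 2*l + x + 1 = 0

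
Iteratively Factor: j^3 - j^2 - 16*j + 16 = (j + 4)*(j^2 - 5*j + 4) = (j - 1)*(j + 4)*(j - 4)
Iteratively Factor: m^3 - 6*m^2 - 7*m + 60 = (m + 3)*(m^2 - 9*m + 20) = (m - 4)*(m + 3)*(m - 5)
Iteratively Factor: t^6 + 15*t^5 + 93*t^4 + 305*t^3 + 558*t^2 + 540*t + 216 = (t + 3)*(t^5 + 12*t^4 + 57*t^3 + 134*t^2 + 156*t + 72) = (t + 2)*(t + 3)*(t^4 + 10*t^3 + 37*t^2 + 60*t + 36) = (t + 2)*(t + 3)^2*(t^3 + 7*t^2 + 16*t + 12) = (t + 2)*(t + 3)^3*(t^2 + 4*t + 4) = (t + 2)^2*(t + 3)^3*(t + 2)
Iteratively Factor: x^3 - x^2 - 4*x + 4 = (x - 2)*(x^2 + x - 2) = (x - 2)*(x + 2)*(x - 1)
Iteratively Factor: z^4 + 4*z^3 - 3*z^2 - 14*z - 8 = (z + 1)*(z^3 + 3*z^2 - 6*z - 8) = (z + 1)^2*(z^2 + 2*z - 8) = (z - 2)*(z + 1)^2*(z + 4)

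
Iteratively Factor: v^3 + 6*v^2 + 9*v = (v)*(v^2 + 6*v + 9) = v*(v + 3)*(v + 3)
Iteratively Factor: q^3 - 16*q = (q + 4)*(q^2 - 4*q) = q*(q + 4)*(q - 4)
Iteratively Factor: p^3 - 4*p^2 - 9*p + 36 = (p - 4)*(p^2 - 9) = (p - 4)*(p + 3)*(p - 3)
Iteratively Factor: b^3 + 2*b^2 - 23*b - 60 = (b - 5)*(b^2 + 7*b + 12) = (b - 5)*(b + 3)*(b + 4)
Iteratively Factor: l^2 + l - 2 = (l - 1)*(l + 2)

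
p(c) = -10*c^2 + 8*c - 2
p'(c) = 8 - 20*c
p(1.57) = -14.09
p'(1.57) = -23.40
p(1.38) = -10.00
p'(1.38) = -19.60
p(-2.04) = -59.94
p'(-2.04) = 48.80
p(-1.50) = -36.50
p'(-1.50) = 38.00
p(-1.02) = -20.56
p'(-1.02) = 28.40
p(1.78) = -19.44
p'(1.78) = -27.60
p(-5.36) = -332.18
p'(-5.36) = 115.20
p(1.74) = -18.36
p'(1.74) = -26.80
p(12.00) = -1346.00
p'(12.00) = -232.00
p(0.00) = -2.00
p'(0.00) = 8.00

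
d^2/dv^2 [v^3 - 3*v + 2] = 6*v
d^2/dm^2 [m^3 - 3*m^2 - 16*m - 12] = 6*m - 6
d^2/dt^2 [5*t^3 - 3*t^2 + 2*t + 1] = 30*t - 6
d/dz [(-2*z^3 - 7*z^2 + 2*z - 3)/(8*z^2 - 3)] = 2*(-8*z^4 + z^2 + 45*z - 3)/(64*z^4 - 48*z^2 + 9)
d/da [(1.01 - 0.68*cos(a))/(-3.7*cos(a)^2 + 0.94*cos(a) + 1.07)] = (2.516*cos(a)^2 - 7.474*cos(a) + 1.677)*sin(a)/(13.69*cos(a)^4 - 6.956*cos(a)^3 - 7.0344*cos(a)^2 + 2.0116*cos(a) + 1.1449)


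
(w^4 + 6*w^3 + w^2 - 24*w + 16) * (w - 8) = w^5 - 2*w^4 - 47*w^3 - 32*w^2 + 208*w - 128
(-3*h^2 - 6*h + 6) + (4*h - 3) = -3*h^2 - 2*h + 3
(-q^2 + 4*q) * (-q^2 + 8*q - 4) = q^4 - 12*q^3 + 36*q^2 - 16*q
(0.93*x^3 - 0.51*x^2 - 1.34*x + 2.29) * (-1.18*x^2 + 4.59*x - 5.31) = -1.0974*x^5 + 4.8705*x^4 - 5.698*x^3 - 6.1447*x^2 + 17.6265*x - 12.1599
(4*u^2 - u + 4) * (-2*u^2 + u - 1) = -8*u^4 + 6*u^3 - 13*u^2 + 5*u - 4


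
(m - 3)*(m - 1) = m^2 - 4*m + 3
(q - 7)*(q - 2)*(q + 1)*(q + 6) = q^4 - 2*q^3 - 43*q^2 + 44*q + 84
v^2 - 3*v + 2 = (v - 2)*(v - 1)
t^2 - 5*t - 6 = (t - 6)*(t + 1)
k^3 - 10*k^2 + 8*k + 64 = (k - 8)*(k - 4)*(k + 2)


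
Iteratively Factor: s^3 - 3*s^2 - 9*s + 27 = (s - 3)*(s^2 - 9) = (s - 3)^2*(s + 3)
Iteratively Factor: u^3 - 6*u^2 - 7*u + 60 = (u + 3)*(u^2 - 9*u + 20) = (u - 5)*(u + 3)*(u - 4)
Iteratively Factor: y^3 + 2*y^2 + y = (y)*(y^2 + 2*y + 1) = y*(y + 1)*(y + 1)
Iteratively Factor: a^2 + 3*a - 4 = (a + 4)*(a - 1)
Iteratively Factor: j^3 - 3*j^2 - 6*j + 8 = (j + 2)*(j^2 - 5*j + 4) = (j - 1)*(j + 2)*(j - 4)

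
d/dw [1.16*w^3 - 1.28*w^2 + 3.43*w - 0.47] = 3.48*w^2 - 2.56*w + 3.43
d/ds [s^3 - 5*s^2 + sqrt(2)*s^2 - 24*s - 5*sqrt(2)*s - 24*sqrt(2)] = 3*s^2 - 10*s + 2*sqrt(2)*s - 24 - 5*sqrt(2)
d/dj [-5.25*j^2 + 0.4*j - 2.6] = 0.4 - 10.5*j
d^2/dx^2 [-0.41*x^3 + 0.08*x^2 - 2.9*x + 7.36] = 0.16 - 2.46*x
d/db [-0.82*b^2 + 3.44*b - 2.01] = 3.44 - 1.64*b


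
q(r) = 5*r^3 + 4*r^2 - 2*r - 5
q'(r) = 15*r^2 + 8*r - 2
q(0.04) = -5.07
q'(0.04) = -1.66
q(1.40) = 13.76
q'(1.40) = 38.60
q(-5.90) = -880.86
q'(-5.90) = 472.95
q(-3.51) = -164.92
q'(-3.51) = 154.72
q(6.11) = 1272.60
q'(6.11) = 606.86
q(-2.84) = -81.59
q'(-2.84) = 96.26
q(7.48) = 2296.39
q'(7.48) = 897.10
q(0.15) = -5.19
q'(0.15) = -0.46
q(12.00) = 9187.00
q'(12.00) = 2254.00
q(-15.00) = -15950.00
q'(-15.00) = 3253.00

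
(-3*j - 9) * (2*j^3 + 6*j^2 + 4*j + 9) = -6*j^4 - 36*j^3 - 66*j^2 - 63*j - 81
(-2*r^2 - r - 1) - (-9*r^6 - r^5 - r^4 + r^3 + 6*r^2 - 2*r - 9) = 9*r^6 + r^5 + r^4 - r^3 - 8*r^2 + r + 8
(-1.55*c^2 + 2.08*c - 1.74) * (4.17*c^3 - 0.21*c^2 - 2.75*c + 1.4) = -6.4635*c^5 + 8.9991*c^4 - 3.4301*c^3 - 7.5246*c^2 + 7.697*c - 2.436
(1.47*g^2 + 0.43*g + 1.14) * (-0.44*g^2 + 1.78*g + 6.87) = -0.6468*g^4 + 2.4274*g^3 + 10.3627*g^2 + 4.9833*g + 7.8318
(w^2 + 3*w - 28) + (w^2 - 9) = 2*w^2 + 3*w - 37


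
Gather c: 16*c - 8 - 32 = 16*c - 40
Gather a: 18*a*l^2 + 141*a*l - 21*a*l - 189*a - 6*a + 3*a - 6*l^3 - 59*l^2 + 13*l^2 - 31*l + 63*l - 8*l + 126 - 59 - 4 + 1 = a*(18*l^2 + 120*l - 192) - 6*l^3 - 46*l^2 + 24*l + 64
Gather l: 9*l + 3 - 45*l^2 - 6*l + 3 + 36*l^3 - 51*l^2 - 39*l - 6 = 36*l^3 - 96*l^2 - 36*l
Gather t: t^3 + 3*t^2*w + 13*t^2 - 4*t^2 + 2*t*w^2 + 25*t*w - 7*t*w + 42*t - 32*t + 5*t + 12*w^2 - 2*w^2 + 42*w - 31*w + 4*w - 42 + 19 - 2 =t^3 + t^2*(3*w + 9) + t*(2*w^2 + 18*w + 15) + 10*w^2 + 15*w - 25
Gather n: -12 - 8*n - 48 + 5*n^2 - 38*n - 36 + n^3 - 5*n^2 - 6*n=n^3 - 52*n - 96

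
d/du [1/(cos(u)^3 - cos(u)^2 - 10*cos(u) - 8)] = (3*cos(u)^2 - 2*cos(u) - 10)*sin(u)/(-cos(u)^3 + cos(u)^2 + 10*cos(u) + 8)^2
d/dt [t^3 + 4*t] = 3*t^2 + 4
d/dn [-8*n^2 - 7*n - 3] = -16*n - 7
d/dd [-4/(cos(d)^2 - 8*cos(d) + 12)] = 8*(4 - cos(d))*sin(d)/(cos(d)^2 - 8*cos(d) + 12)^2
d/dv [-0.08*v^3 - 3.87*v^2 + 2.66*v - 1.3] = -0.24*v^2 - 7.74*v + 2.66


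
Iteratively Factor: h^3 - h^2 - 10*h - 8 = (h + 1)*(h^2 - 2*h - 8) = (h - 4)*(h + 1)*(h + 2)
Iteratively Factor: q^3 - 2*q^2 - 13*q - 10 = (q + 1)*(q^2 - 3*q - 10) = (q - 5)*(q + 1)*(q + 2)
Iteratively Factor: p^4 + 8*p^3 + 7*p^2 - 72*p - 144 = (p + 4)*(p^3 + 4*p^2 - 9*p - 36) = (p - 3)*(p + 4)*(p^2 + 7*p + 12) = (p - 3)*(p + 3)*(p + 4)*(p + 4)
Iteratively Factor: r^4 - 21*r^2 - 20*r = (r)*(r^3 - 21*r - 20) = r*(r + 4)*(r^2 - 4*r - 5) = r*(r - 5)*(r + 4)*(r + 1)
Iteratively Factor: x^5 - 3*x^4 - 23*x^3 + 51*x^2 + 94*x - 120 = (x - 3)*(x^4 - 23*x^2 - 18*x + 40) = (x - 5)*(x - 3)*(x^3 + 5*x^2 + 2*x - 8) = (x - 5)*(x - 3)*(x + 4)*(x^2 + x - 2) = (x - 5)*(x - 3)*(x - 1)*(x + 4)*(x + 2)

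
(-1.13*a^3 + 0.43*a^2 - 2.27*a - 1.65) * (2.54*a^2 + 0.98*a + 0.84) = -2.8702*a^5 - 0.0151999999999999*a^4 - 6.2936*a^3 - 6.0544*a^2 - 3.5238*a - 1.386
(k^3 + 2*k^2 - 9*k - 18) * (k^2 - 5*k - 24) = k^5 - 3*k^4 - 43*k^3 - 21*k^2 + 306*k + 432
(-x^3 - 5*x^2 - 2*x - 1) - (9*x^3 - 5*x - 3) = -10*x^3 - 5*x^2 + 3*x + 2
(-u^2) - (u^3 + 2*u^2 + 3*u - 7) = -u^3 - 3*u^2 - 3*u + 7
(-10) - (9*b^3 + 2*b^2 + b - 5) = -9*b^3 - 2*b^2 - b - 5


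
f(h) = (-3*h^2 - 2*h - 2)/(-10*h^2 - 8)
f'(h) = 20*h*(-3*h^2 - 2*h - 2)/(-10*h^2 - 8)^2 + (-6*h - 2)/(-10*h^2 - 8)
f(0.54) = 0.36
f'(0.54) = 0.12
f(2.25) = 0.37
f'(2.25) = -0.02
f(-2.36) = 0.22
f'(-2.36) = -0.03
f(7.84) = 0.32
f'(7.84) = -0.00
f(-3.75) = 0.25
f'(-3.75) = -0.01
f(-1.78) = 0.20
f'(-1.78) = -0.04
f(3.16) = 0.35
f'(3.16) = -0.01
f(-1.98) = 0.21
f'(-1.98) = -0.04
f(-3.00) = 0.23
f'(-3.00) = -0.02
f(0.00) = 0.25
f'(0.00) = 0.25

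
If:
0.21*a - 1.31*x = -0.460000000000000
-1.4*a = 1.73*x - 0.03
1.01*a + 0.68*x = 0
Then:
No Solution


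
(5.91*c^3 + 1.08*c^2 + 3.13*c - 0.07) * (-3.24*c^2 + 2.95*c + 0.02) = -19.1484*c^5 + 13.9353*c^4 - 6.837*c^3 + 9.4819*c^2 - 0.1439*c - 0.0014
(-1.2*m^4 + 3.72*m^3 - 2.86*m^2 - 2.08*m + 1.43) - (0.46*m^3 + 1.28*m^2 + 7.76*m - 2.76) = -1.2*m^4 + 3.26*m^3 - 4.14*m^2 - 9.84*m + 4.19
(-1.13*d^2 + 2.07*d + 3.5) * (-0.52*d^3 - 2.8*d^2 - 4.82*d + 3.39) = 0.5876*d^5 + 2.0876*d^4 - 2.1694*d^3 - 23.6081*d^2 - 9.8527*d + 11.865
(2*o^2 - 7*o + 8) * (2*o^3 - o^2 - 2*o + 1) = 4*o^5 - 16*o^4 + 19*o^3 + 8*o^2 - 23*o + 8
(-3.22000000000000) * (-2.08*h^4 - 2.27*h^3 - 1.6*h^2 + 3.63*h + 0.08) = 6.6976*h^4 + 7.3094*h^3 + 5.152*h^2 - 11.6886*h - 0.2576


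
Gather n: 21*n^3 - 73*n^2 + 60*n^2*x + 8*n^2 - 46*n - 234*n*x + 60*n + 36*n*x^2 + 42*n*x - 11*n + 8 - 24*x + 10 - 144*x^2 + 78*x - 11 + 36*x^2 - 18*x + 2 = 21*n^3 + n^2*(60*x - 65) + n*(36*x^2 - 192*x + 3) - 108*x^2 + 36*x + 9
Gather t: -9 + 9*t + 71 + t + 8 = 10*t + 70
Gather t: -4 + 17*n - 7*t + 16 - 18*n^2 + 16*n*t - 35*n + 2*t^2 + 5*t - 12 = -18*n^2 - 18*n + 2*t^2 + t*(16*n - 2)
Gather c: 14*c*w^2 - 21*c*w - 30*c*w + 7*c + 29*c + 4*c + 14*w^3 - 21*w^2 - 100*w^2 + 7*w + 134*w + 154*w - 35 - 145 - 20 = c*(14*w^2 - 51*w + 40) + 14*w^3 - 121*w^2 + 295*w - 200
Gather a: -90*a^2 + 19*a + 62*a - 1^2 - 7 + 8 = -90*a^2 + 81*a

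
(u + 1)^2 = u^2 + 2*u + 1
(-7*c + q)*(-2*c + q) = 14*c^2 - 9*c*q + q^2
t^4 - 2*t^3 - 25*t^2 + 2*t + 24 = (t - 6)*(t - 1)*(t + 1)*(t + 4)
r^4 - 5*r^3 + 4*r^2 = r^2*(r - 4)*(r - 1)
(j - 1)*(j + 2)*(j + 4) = j^3 + 5*j^2 + 2*j - 8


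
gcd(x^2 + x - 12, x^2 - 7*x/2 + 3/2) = x - 3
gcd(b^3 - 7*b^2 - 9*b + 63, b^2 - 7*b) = b - 7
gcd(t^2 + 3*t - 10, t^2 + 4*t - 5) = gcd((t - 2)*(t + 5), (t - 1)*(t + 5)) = t + 5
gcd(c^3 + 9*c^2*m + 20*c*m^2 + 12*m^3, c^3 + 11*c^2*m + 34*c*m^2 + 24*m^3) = c^2 + 7*c*m + 6*m^2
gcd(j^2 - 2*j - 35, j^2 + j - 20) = j + 5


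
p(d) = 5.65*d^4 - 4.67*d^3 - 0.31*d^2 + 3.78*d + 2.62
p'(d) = 22.6*d^3 - 14.01*d^2 - 0.62*d + 3.78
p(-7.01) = 15212.91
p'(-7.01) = -8465.40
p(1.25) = 11.53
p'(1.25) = 25.26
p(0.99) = 6.95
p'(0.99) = 11.36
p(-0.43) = 1.50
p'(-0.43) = -0.34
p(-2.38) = 236.11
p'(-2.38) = -378.78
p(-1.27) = 21.58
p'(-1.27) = -64.32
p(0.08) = 2.92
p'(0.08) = 3.65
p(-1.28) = 22.23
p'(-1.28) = -65.78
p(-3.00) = 572.23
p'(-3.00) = -730.65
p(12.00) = 109091.98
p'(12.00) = 37031.70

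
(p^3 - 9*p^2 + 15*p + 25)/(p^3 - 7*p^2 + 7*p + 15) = (p - 5)/(p - 3)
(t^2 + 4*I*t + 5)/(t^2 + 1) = (t + 5*I)/(t + I)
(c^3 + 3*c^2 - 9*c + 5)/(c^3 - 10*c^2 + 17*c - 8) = (c + 5)/(c - 8)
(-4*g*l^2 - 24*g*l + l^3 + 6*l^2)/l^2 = -4*g - 24*g/l + l + 6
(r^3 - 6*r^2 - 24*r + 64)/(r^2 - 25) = (r^3 - 6*r^2 - 24*r + 64)/(r^2 - 25)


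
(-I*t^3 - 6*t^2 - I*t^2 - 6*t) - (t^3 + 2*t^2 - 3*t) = -t^3 - I*t^3 - 8*t^2 - I*t^2 - 3*t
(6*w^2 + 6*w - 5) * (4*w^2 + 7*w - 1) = 24*w^4 + 66*w^3 + 16*w^2 - 41*w + 5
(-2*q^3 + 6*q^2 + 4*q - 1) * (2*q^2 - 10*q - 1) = -4*q^5 + 32*q^4 - 50*q^3 - 48*q^2 + 6*q + 1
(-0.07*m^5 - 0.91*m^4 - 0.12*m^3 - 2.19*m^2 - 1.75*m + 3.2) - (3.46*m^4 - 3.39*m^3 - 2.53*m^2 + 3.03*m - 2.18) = -0.07*m^5 - 4.37*m^4 + 3.27*m^3 + 0.34*m^2 - 4.78*m + 5.38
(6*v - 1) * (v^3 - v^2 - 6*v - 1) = 6*v^4 - 7*v^3 - 35*v^2 + 1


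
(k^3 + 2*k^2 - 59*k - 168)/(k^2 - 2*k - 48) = (k^2 + 10*k + 21)/(k + 6)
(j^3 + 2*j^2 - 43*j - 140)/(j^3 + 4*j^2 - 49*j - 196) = (j + 5)/(j + 7)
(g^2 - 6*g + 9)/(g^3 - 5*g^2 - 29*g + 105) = (g - 3)/(g^2 - 2*g - 35)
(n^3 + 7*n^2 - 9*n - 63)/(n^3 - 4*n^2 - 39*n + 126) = (n^2 + 10*n + 21)/(n^2 - n - 42)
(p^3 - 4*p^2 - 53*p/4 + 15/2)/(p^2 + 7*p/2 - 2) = (p^2 - 7*p/2 - 15)/(p + 4)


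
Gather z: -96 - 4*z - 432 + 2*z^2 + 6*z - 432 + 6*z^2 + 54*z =8*z^2 + 56*z - 960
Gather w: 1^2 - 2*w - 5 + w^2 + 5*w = w^2 + 3*w - 4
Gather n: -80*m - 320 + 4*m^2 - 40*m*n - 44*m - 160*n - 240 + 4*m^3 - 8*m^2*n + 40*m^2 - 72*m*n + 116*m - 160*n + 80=4*m^3 + 44*m^2 - 8*m + n*(-8*m^2 - 112*m - 320) - 480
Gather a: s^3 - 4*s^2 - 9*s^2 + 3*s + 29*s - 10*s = s^3 - 13*s^2 + 22*s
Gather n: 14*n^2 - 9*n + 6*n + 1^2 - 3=14*n^2 - 3*n - 2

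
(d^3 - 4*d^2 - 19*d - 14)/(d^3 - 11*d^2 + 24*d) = (d^3 - 4*d^2 - 19*d - 14)/(d*(d^2 - 11*d + 24))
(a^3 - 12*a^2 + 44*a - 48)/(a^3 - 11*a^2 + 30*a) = (a^2 - 6*a + 8)/(a*(a - 5))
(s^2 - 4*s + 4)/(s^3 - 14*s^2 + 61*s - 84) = (s^2 - 4*s + 4)/(s^3 - 14*s^2 + 61*s - 84)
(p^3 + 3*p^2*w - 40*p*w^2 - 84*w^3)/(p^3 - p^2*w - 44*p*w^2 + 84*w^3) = (p + 2*w)/(p - 2*w)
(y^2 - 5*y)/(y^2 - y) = (y - 5)/(y - 1)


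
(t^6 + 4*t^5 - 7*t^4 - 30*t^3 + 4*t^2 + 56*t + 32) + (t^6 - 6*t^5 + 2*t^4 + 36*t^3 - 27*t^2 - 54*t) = 2*t^6 - 2*t^5 - 5*t^4 + 6*t^3 - 23*t^2 + 2*t + 32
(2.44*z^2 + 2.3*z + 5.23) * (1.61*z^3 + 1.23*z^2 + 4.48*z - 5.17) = 3.9284*z^5 + 6.7042*z^4 + 22.1805*z^3 + 4.1221*z^2 + 11.5394*z - 27.0391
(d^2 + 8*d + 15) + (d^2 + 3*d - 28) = 2*d^2 + 11*d - 13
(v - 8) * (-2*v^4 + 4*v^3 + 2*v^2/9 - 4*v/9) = -2*v^5 + 20*v^4 - 286*v^3/9 - 20*v^2/9 + 32*v/9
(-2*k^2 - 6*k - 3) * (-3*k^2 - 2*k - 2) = 6*k^4 + 22*k^3 + 25*k^2 + 18*k + 6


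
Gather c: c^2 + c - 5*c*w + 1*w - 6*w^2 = c^2 + c*(1 - 5*w) - 6*w^2 + w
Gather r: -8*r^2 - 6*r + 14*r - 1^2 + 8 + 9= -8*r^2 + 8*r + 16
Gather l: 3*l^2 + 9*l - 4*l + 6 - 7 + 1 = 3*l^2 + 5*l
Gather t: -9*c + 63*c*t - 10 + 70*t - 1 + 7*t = -9*c + t*(63*c + 77) - 11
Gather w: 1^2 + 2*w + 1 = 2*w + 2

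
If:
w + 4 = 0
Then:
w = -4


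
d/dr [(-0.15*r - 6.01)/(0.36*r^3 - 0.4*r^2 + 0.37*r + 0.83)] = (0.108*r^3 + 6.4308*r^2 - 4.808*r + 2.0992)/(0.1296*r^6 - 0.288*r^5 + 0.4264*r^4 + 0.3016*r^3 - 0.5271*r^2 + 0.6142*r + 0.6889)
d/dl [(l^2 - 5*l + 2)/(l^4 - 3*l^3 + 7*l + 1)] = ((2*l - 5)*(l^4 - 3*l^3 + 7*l + 1) - (l^2 - 5*l + 2)*(4*l^3 - 9*l^2 + 7))/(l^4 - 3*l^3 + 7*l + 1)^2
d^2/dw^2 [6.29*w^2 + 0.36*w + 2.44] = 12.5800000000000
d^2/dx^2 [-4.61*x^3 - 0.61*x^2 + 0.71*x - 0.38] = -27.66*x - 1.22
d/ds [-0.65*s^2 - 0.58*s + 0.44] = -1.3*s - 0.58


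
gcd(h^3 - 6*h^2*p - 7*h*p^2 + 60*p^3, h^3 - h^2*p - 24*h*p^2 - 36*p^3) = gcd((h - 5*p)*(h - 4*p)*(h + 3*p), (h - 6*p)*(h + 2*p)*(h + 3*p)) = h + 3*p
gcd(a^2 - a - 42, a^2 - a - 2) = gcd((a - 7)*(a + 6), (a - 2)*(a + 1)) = 1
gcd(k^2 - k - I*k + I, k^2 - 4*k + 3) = k - 1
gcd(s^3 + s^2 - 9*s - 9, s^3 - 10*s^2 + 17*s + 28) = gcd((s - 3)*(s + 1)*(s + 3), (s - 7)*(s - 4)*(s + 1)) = s + 1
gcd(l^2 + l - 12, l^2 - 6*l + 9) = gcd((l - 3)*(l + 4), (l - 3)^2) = l - 3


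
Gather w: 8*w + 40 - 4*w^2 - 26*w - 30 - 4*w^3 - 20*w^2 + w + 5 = -4*w^3 - 24*w^2 - 17*w + 15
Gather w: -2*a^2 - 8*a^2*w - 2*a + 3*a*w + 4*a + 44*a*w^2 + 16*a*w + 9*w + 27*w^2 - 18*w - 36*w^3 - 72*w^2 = -2*a^2 + 2*a - 36*w^3 + w^2*(44*a - 45) + w*(-8*a^2 + 19*a - 9)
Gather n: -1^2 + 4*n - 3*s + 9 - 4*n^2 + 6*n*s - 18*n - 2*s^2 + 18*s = -4*n^2 + n*(6*s - 14) - 2*s^2 + 15*s + 8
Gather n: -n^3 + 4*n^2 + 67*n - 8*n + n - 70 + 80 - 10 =-n^3 + 4*n^2 + 60*n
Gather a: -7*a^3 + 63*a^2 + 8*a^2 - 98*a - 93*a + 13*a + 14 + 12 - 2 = -7*a^3 + 71*a^2 - 178*a + 24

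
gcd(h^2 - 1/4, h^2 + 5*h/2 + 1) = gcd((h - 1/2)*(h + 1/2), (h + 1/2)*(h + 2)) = h + 1/2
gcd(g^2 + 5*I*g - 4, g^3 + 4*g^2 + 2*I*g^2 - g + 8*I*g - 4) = g + I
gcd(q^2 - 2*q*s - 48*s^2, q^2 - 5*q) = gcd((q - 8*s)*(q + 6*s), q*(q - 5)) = 1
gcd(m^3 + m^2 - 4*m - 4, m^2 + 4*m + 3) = m + 1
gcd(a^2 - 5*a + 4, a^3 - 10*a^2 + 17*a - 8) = a - 1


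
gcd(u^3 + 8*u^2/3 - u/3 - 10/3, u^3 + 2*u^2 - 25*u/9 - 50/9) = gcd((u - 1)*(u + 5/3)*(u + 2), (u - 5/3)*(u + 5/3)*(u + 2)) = u^2 + 11*u/3 + 10/3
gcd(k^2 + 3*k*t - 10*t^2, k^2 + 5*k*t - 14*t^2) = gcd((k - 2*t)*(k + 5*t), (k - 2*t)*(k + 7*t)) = -k + 2*t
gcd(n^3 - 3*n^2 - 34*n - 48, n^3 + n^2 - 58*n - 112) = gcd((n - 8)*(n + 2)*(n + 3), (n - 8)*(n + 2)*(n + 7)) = n^2 - 6*n - 16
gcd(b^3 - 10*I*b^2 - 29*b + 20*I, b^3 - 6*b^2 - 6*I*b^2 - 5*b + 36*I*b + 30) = b^2 - 6*I*b - 5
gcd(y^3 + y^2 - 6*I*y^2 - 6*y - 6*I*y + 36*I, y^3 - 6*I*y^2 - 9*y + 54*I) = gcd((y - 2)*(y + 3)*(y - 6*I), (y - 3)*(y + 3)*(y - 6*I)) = y^2 + y*(3 - 6*I) - 18*I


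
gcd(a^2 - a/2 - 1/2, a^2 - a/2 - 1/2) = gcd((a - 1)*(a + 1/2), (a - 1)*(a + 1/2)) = a^2 - a/2 - 1/2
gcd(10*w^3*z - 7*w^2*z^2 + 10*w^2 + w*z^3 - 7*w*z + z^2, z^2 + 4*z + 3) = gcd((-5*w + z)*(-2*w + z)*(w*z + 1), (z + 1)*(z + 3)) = 1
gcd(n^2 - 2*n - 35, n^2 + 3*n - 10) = n + 5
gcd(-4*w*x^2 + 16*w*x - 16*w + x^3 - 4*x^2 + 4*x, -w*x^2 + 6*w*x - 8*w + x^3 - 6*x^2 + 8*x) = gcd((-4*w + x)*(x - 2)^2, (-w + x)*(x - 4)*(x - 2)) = x - 2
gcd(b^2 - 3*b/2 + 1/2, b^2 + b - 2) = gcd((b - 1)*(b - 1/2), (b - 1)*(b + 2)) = b - 1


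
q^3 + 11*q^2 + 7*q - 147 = (q - 3)*(q + 7)^2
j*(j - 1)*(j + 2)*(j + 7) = j^4 + 8*j^3 + 5*j^2 - 14*j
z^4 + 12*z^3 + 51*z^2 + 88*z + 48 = (z + 1)*(z + 3)*(z + 4)^2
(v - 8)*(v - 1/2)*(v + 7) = v^3 - 3*v^2/2 - 111*v/2 + 28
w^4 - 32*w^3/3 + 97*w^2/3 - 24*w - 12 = (w - 6)*(w - 3)*(w - 2)*(w + 1/3)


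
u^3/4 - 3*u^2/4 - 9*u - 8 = (u/4 + 1)*(u - 8)*(u + 1)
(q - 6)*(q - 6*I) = q^2 - 6*q - 6*I*q + 36*I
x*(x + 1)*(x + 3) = x^3 + 4*x^2 + 3*x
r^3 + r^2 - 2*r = r*(r - 1)*(r + 2)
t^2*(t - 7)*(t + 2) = t^4 - 5*t^3 - 14*t^2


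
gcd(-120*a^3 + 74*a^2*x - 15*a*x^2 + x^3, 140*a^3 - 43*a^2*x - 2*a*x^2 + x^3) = 20*a^2 - 9*a*x + x^2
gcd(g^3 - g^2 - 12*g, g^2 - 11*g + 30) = 1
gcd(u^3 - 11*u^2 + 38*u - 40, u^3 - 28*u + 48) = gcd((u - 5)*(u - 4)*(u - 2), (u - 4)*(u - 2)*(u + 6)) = u^2 - 6*u + 8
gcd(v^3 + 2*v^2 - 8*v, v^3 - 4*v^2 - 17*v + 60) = v + 4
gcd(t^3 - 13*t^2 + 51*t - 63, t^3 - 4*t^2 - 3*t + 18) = t^2 - 6*t + 9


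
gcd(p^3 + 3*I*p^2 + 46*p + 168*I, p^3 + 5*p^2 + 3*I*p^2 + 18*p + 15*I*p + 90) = p + 6*I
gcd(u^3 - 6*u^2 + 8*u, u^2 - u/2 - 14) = u - 4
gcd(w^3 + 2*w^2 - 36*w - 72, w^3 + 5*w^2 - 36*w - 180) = w^2 - 36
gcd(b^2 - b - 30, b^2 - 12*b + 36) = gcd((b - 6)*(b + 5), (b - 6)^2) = b - 6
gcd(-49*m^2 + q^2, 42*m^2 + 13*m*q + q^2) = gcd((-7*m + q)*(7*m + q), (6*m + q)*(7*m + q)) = 7*m + q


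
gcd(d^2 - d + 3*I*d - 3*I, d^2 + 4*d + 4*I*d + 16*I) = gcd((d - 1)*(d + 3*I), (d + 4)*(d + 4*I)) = 1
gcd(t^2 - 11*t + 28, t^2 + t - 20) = t - 4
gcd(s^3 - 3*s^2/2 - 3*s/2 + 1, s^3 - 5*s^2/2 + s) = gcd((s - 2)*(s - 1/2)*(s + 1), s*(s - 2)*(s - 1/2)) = s^2 - 5*s/2 + 1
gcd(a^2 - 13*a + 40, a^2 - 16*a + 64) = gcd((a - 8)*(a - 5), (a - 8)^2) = a - 8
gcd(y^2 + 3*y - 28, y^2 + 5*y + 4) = 1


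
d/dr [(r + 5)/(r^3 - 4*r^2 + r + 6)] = (r^3 - 4*r^2 + r - (r + 5)*(3*r^2 - 8*r + 1) + 6)/(r^3 - 4*r^2 + r + 6)^2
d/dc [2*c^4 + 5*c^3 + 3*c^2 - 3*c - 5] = 8*c^3 + 15*c^2 + 6*c - 3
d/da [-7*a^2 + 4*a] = 4 - 14*a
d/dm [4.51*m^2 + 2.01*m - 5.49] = 9.02*m + 2.01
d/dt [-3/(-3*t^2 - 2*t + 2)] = 6*(-3*t - 1)/(3*t^2 + 2*t - 2)^2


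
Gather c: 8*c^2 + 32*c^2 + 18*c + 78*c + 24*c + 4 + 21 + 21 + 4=40*c^2 + 120*c + 50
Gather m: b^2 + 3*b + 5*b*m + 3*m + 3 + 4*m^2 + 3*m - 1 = b^2 + 3*b + 4*m^2 + m*(5*b + 6) + 2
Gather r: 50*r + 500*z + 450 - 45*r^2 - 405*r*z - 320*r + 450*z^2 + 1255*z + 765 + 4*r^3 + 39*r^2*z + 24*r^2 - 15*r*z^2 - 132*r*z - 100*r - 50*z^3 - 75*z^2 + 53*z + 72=4*r^3 + r^2*(39*z - 21) + r*(-15*z^2 - 537*z - 370) - 50*z^3 + 375*z^2 + 1808*z + 1287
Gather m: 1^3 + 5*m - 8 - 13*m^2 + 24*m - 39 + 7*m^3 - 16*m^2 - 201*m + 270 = 7*m^3 - 29*m^2 - 172*m + 224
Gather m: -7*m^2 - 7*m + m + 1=-7*m^2 - 6*m + 1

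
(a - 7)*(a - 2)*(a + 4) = a^3 - 5*a^2 - 22*a + 56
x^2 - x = x*(x - 1)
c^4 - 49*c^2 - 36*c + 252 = (c - 7)*(c - 2)*(c + 3)*(c + 6)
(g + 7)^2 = g^2 + 14*g + 49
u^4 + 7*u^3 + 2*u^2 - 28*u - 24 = (u - 2)*(u + 1)*(u + 2)*(u + 6)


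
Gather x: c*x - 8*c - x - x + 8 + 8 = -8*c + x*(c - 2) + 16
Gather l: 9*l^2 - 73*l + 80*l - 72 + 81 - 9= 9*l^2 + 7*l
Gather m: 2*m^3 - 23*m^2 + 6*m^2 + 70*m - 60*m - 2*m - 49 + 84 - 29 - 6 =2*m^3 - 17*m^2 + 8*m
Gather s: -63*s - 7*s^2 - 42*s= -7*s^2 - 105*s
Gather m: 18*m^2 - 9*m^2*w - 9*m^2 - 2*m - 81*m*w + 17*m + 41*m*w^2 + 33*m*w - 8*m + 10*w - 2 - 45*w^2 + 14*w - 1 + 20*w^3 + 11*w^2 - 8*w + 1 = m^2*(9 - 9*w) + m*(41*w^2 - 48*w + 7) + 20*w^3 - 34*w^2 + 16*w - 2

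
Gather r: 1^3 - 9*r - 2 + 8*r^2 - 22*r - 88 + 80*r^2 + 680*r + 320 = 88*r^2 + 649*r + 231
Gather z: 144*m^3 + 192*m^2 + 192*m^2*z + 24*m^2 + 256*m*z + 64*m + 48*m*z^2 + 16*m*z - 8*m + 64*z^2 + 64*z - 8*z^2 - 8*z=144*m^3 + 216*m^2 + 56*m + z^2*(48*m + 56) + z*(192*m^2 + 272*m + 56)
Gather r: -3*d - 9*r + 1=-3*d - 9*r + 1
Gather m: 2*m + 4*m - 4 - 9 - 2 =6*m - 15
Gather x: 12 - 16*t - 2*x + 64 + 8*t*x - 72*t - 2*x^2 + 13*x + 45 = -88*t - 2*x^2 + x*(8*t + 11) + 121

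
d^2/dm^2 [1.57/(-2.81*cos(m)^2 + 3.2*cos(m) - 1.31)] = (49.587508*(1 - cos(m)^2)^2 - 42.35232*cos(m)^3 + 17.753246*cos(m)^2 + 91.28608*cos(m) - 70.182454)/(2.81*cos(m)^2 - 3.2*cos(m) + 1.31)^3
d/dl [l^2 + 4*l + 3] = 2*l + 4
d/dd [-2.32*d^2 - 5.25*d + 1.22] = -4.64*d - 5.25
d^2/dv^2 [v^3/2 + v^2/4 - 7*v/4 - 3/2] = 3*v + 1/2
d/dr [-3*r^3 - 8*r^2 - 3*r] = -9*r^2 - 16*r - 3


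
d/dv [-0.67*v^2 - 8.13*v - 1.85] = -1.34*v - 8.13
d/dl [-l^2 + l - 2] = 1 - 2*l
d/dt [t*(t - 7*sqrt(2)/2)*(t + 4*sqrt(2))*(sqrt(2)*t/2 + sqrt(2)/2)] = 2*sqrt(2)*t^3 + 3*t^2/2 + 3*sqrt(2)*t^2/2 - 28*sqrt(2)*t + t - 14*sqrt(2)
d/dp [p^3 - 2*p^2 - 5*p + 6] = 3*p^2 - 4*p - 5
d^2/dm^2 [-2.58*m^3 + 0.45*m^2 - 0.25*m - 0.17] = 0.9 - 15.48*m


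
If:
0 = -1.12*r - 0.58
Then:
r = -0.52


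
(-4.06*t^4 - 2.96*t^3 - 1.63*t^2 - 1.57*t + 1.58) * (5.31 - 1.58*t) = 6.4148*t^5 - 16.8818*t^4 - 13.1422*t^3 - 6.1747*t^2 - 10.8331*t + 8.3898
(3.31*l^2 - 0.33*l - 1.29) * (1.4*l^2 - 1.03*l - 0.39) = 4.634*l^4 - 3.8713*l^3 - 2.757*l^2 + 1.4574*l + 0.5031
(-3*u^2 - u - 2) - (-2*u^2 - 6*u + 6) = -u^2 + 5*u - 8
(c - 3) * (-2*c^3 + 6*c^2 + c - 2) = -2*c^4 + 12*c^3 - 17*c^2 - 5*c + 6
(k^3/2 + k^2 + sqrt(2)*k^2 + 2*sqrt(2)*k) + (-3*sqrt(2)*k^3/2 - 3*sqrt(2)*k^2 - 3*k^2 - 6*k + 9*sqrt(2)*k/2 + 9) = -3*sqrt(2)*k^3/2 + k^3/2 - 2*sqrt(2)*k^2 - 2*k^2 - 6*k + 13*sqrt(2)*k/2 + 9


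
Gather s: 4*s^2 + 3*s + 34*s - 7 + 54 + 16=4*s^2 + 37*s + 63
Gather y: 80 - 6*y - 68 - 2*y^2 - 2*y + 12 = -2*y^2 - 8*y + 24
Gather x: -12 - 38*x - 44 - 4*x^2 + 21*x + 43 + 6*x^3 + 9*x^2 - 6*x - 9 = 6*x^3 + 5*x^2 - 23*x - 22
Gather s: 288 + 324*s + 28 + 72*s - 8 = 396*s + 308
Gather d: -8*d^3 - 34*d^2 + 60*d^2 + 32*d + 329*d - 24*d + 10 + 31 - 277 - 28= -8*d^3 + 26*d^2 + 337*d - 264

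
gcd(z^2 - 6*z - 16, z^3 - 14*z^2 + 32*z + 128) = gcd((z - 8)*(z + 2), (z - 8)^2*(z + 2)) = z^2 - 6*z - 16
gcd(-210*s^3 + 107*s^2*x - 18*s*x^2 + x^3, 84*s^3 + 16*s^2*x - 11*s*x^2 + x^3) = 42*s^2 - 13*s*x + x^2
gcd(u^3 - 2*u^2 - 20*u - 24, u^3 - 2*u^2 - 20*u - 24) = u^3 - 2*u^2 - 20*u - 24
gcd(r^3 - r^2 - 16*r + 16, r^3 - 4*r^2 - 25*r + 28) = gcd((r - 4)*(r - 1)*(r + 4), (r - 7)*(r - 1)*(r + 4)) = r^2 + 3*r - 4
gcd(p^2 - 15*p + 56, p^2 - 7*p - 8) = p - 8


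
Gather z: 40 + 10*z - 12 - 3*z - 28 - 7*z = 0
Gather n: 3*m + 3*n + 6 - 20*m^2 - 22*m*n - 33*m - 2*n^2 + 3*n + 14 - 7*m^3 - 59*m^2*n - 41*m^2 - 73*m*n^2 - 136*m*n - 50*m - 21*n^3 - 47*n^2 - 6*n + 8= -7*m^3 - 61*m^2 - 80*m - 21*n^3 + n^2*(-73*m - 49) + n*(-59*m^2 - 158*m) + 28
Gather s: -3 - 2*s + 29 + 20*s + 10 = 18*s + 36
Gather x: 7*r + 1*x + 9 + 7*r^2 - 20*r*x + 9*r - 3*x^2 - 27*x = 7*r^2 + 16*r - 3*x^2 + x*(-20*r - 26) + 9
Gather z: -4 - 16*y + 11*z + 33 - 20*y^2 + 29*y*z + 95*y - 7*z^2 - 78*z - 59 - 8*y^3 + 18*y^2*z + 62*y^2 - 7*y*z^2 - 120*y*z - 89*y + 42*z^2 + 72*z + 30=-8*y^3 + 42*y^2 - 10*y + z^2*(35 - 7*y) + z*(18*y^2 - 91*y + 5)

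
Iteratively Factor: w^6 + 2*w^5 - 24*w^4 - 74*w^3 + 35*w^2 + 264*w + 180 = (w + 3)*(w^5 - w^4 - 21*w^3 - 11*w^2 + 68*w + 60) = (w + 1)*(w + 3)*(w^4 - 2*w^3 - 19*w^2 + 8*w + 60) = (w - 5)*(w + 1)*(w + 3)*(w^3 + 3*w^2 - 4*w - 12) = (w - 5)*(w + 1)*(w + 3)^2*(w^2 - 4) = (w - 5)*(w + 1)*(w + 2)*(w + 3)^2*(w - 2)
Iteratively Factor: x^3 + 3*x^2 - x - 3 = (x + 3)*(x^2 - 1) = (x + 1)*(x + 3)*(x - 1)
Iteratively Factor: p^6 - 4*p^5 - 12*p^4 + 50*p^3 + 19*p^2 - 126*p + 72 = (p - 3)*(p^5 - p^4 - 15*p^3 + 5*p^2 + 34*p - 24) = (p - 3)*(p + 2)*(p^4 - 3*p^3 - 9*p^2 + 23*p - 12) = (p - 3)*(p - 1)*(p + 2)*(p^3 - 2*p^2 - 11*p + 12) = (p - 4)*(p - 3)*(p - 1)*(p + 2)*(p^2 + 2*p - 3) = (p - 4)*(p - 3)*(p - 1)^2*(p + 2)*(p + 3)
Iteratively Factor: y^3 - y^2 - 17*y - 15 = (y - 5)*(y^2 + 4*y + 3) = (y - 5)*(y + 1)*(y + 3)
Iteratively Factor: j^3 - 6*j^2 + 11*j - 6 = (j - 3)*(j^2 - 3*j + 2) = (j - 3)*(j - 1)*(j - 2)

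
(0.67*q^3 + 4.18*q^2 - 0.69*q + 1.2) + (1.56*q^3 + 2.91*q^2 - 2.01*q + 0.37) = 2.23*q^3 + 7.09*q^2 - 2.7*q + 1.57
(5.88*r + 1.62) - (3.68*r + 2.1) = 2.2*r - 0.48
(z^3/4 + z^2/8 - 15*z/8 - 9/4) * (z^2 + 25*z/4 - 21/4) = z^5/4 + 27*z^4/16 - 77*z^3/32 - 117*z^2/8 - 135*z/32 + 189/16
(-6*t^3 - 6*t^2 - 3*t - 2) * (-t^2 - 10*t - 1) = 6*t^5 + 66*t^4 + 69*t^3 + 38*t^2 + 23*t + 2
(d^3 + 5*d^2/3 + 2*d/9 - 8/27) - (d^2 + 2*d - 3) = d^3 + 2*d^2/3 - 16*d/9 + 73/27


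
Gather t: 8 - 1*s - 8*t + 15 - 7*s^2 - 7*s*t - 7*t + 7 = -7*s^2 - s + t*(-7*s - 15) + 30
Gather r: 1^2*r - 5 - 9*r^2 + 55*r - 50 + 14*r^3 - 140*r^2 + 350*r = 14*r^3 - 149*r^2 + 406*r - 55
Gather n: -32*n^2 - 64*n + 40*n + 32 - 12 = -32*n^2 - 24*n + 20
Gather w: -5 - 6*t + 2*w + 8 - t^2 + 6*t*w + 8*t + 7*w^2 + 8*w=-t^2 + 2*t + 7*w^2 + w*(6*t + 10) + 3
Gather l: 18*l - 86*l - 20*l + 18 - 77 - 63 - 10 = -88*l - 132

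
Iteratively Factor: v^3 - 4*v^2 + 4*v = (v)*(v^2 - 4*v + 4) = v*(v - 2)*(v - 2)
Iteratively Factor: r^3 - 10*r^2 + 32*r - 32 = (r - 4)*(r^2 - 6*r + 8) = (r - 4)^2*(r - 2)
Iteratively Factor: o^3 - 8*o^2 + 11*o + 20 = (o - 5)*(o^2 - 3*o - 4) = (o - 5)*(o + 1)*(o - 4)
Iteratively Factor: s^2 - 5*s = (s)*(s - 5)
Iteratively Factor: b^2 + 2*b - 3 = (b + 3)*(b - 1)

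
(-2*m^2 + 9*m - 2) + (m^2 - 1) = -m^2 + 9*m - 3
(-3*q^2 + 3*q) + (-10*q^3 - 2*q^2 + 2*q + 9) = -10*q^3 - 5*q^2 + 5*q + 9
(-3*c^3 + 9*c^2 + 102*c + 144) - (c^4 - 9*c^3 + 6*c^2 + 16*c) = -c^4 + 6*c^3 + 3*c^2 + 86*c + 144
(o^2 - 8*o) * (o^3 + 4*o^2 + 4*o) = o^5 - 4*o^4 - 28*o^3 - 32*o^2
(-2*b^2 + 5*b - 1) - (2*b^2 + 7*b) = -4*b^2 - 2*b - 1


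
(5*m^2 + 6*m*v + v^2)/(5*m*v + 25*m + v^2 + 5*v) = (m + v)/(v + 5)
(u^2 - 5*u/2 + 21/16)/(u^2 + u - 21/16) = (4*u - 7)/(4*u + 7)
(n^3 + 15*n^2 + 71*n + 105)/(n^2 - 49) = (n^2 + 8*n + 15)/(n - 7)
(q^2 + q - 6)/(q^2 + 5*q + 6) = (q - 2)/(q + 2)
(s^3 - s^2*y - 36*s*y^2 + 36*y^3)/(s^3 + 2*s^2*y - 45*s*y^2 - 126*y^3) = (-s^2 + 7*s*y - 6*y^2)/(-s^2 + 4*s*y + 21*y^2)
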